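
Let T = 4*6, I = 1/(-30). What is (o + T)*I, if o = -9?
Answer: -½ ≈ -0.50000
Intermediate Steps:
I = -1/30 ≈ -0.033333
T = 24
(o + T)*I = (-9 + 24)*(-1/30) = 15*(-1/30) = -½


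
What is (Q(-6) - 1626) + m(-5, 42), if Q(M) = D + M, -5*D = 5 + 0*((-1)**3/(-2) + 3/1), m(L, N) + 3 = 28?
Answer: -1608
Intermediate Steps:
m(L, N) = 25 (m(L, N) = -3 + 28 = 25)
D = -1 (D = -(5 + 0*((-1)**3/(-2) + 3/1))/5 = -(5 + 0*(-1*(-1/2) + 3*1))/5 = -(5 + 0*(1/2 + 3))/5 = -(5 + 0*(7/2))/5 = -(5 + 0)/5 = -1/5*5 = -1)
Q(M) = -1 + M
(Q(-6) - 1626) + m(-5, 42) = ((-1 - 6) - 1626) + 25 = (-7 - 1626) + 25 = -1633 + 25 = -1608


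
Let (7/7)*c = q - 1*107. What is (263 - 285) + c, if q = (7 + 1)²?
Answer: -65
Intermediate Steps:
q = 64 (q = 8² = 64)
c = -43 (c = 64 - 1*107 = 64 - 107 = -43)
(263 - 285) + c = (263 - 285) - 43 = -22 - 43 = -65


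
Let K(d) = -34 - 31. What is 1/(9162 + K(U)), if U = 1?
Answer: 1/9097 ≈ 0.00010993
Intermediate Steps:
K(d) = -65
1/(9162 + K(U)) = 1/(9162 - 65) = 1/9097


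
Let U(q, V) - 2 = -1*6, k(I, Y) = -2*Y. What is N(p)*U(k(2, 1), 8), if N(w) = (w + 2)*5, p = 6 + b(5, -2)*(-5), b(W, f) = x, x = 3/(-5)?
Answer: -220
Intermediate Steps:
U(q, V) = -4 (U(q, V) = 2 - 1*6 = 2 - 6 = -4)
x = -⅗ (x = 3*(-⅕) = -⅗ ≈ -0.60000)
b(W, f) = -⅗
p = 9 (p = 6 - ⅗*(-5) = 6 + 3 = 9)
N(w) = 10 + 5*w (N(w) = (2 + w)*5 = 10 + 5*w)
N(p)*U(k(2, 1), 8) = (10 + 5*9)*(-4) = (10 + 45)*(-4) = 55*(-4) = -220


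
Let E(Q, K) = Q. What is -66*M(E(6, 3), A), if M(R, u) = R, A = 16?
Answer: -396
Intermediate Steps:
-66*M(E(6, 3), A) = -66*6 = -396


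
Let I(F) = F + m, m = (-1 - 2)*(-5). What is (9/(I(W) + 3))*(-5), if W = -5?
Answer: -45/13 ≈ -3.4615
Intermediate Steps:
m = 15 (m = -3*(-5) = 15)
I(F) = 15 + F (I(F) = F + 15 = 15 + F)
(9/(I(W) + 3))*(-5) = (9/((15 - 5) + 3))*(-5) = (9/(10 + 3))*(-5) = (9/13)*(-5) = -45/13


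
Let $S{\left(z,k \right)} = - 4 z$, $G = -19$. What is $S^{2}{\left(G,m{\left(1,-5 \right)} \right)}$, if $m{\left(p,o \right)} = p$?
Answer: $5776$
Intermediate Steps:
$S^{2}{\left(G,m{\left(1,-5 \right)} \right)} = \left(\left(-4\right) \left(-19\right)\right)^{2} = 76^{2} = 5776$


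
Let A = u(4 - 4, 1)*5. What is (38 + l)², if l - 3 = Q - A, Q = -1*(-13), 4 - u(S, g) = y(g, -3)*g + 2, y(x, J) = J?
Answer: 841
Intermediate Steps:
u(S, g) = 2 + 3*g (u(S, g) = 4 - (-3*g + 2) = 4 - (2 - 3*g) = 4 + (-2 + 3*g) = 2 + 3*g)
A = 25 (A = (2 + 3*1)*5 = (2 + 3)*5 = 5*5 = 25)
Q = 13
l = -9 (l = 3 + (13 - 1*25) = 3 + (13 - 25) = 3 - 12 = -9)
(38 + l)² = (38 - 9)² = 29² = 841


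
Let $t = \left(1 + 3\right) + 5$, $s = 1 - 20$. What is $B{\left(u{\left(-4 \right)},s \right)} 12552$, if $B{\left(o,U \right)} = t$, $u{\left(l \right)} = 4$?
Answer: $112968$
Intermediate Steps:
$s = -19$ ($s = 1 - 20 = -19$)
$t = 9$ ($t = 4 + 5 = 9$)
$B{\left(o,U \right)} = 9$
$B{\left(u{\left(-4 \right)},s \right)} 12552 = 9 \cdot 12552 = 112968$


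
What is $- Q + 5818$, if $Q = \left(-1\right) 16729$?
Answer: $22547$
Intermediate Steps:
$Q = -16729$
$- Q + 5818 = \left(-1\right) \left(-16729\right) + 5818 = 16729 + 5818 = 22547$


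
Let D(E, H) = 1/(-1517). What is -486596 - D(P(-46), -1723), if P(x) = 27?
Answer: -738166131/1517 ≈ -4.8660e+5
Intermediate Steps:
D(E, H) = -1/1517
-486596 - D(P(-46), -1723) = -486596 - 1*(-1/1517) = -486596 + 1/1517 = -738166131/1517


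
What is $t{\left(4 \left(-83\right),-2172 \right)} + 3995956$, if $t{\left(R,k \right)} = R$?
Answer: $3995624$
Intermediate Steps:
$t{\left(4 \left(-83\right),-2172 \right)} + 3995956 = 4 \left(-83\right) + 3995956 = -332 + 3995956 = 3995624$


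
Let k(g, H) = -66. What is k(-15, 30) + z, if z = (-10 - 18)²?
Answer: 718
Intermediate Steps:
z = 784 (z = (-28)² = 784)
k(-15, 30) + z = -66 + 784 = 718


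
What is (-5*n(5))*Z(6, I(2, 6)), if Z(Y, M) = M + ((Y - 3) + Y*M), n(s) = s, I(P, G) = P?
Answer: -425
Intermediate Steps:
Z(Y, M) = -3 + M + Y + M*Y (Z(Y, M) = M + ((-3 + Y) + M*Y) = M + (-3 + Y + M*Y) = -3 + M + Y + M*Y)
(-5*n(5))*Z(6, I(2, 6)) = (-5*5)*(-3 + 2 + 6 + 2*6) = -25*(-3 + 2 + 6 + 12) = -25*17 = -425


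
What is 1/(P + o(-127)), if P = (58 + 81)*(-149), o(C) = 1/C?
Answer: -127/2630298 ≈ -4.8283e-5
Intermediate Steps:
P = -20711 (P = 139*(-149) = -20711)
1/(P + o(-127)) = 1/(-20711 + 1/(-127)) = 1/(-20711 - 1/127) = 1/(-2630298/127) = -127/2630298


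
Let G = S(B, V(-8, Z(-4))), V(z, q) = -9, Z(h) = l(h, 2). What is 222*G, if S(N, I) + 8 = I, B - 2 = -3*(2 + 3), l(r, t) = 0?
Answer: -3774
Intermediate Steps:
Z(h) = 0
B = -13 (B = 2 - 3*(2 + 3) = 2 - 3*5 = 2 - 15 = -13)
S(N, I) = -8 + I
G = -17 (G = -8 - 9 = -17)
222*G = 222*(-17) = -3774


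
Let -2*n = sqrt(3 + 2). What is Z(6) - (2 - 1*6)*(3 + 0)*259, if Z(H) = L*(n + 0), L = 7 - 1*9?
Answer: 3108 + sqrt(5) ≈ 3110.2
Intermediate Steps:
L = -2 (L = 7 - 9 = -2)
n = -sqrt(5)/2 (n = -sqrt(3 + 2)/2 = -sqrt(5)/2 ≈ -1.1180)
Z(H) = sqrt(5) (Z(H) = -2*(-sqrt(5)/2 + 0) = -(-1)*sqrt(5) = sqrt(5))
Z(6) - (2 - 1*6)*(3 + 0)*259 = sqrt(5) - (2 - 1*6)*(3 + 0)*259 = sqrt(5) - (2 - 6)*3*259 = sqrt(5) - (-4*3)*259 = sqrt(5) - (-12)*259 = sqrt(5) - 1*(-3108) = sqrt(5) + 3108 = 3108 + sqrt(5)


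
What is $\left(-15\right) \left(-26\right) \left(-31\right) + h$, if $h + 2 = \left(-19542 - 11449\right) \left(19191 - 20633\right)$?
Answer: $44676930$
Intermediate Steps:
$h = 44689020$ ($h = -2 + \left(-19542 - 11449\right) \left(19191 - 20633\right) = -2 - -44689022 = -2 + 44689022 = 44689020$)
$\left(-15\right) \left(-26\right) \left(-31\right) + h = \left(-15\right) \left(-26\right) \left(-31\right) + 44689020 = 390 \left(-31\right) + 44689020 = -12090 + 44689020 = 44676930$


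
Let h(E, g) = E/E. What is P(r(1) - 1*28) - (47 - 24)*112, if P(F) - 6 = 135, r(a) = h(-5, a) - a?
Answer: -2435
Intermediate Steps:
h(E, g) = 1
r(a) = 1 - a
P(F) = 141 (P(F) = 6 + 135 = 141)
P(r(1) - 1*28) - (47 - 24)*112 = 141 - (47 - 24)*112 = 141 - 23*112 = 141 - 1*2576 = 141 - 2576 = -2435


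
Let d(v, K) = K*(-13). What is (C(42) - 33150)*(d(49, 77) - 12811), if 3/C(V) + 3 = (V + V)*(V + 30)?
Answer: 922603603188/2015 ≈ 4.5787e+8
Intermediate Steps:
C(V) = 3/(-3 + 2*V*(30 + V)) (C(V) = 3/(-3 + (V + V)*(V + 30)) = 3/(-3 + (2*V)*(30 + V)) = 3/(-3 + 2*V*(30 + V)))
d(v, K) = -13*K
(C(42) - 33150)*(d(49, 77) - 12811) = (3/(-3 + 2*42² + 60*42) - 33150)*(-13*77 - 12811) = (3/(-3 + 2*1764 + 2520) - 33150)*(-1001 - 12811) = (3/(-3 + 3528 + 2520) - 33150)*(-13812) = (3/6045 - 33150)*(-13812) = (3*(1/6045) - 33150)*(-13812) = (1/2015 - 33150)*(-13812) = -66797249/2015*(-13812) = 922603603188/2015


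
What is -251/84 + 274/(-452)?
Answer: -34117/9492 ≈ -3.5943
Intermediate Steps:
-251/84 + 274/(-452) = -251*1/84 + 274*(-1/452) = -251/84 - 137/226 = -34117/9492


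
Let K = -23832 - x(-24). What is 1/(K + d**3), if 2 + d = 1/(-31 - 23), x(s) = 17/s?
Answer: -39366/938466385 ≈ -4.1947e-5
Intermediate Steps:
d = -109/54 (d = -2 + 1/(-31 - 23) = -2 + 1/(-54) = -2 - 1/54 = -109/54 ≈ -2.0185)
K = -571951/24 (K = -23832 - 17/(-24) = -23832 - 17*(-1)/24 = -23832 - 1*(-17/24) = -23832 + 17/24 = -571951/24 ≈ -23831.)
1/(K + d**3) = 1/(-571951/24 + (-109/54)**3) = 1/(-571951/24 - 1295029/157464) = 1/(-938466385/39366) = -39366/938466385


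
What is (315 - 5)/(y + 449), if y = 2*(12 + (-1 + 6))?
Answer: 310/483 ≈ 0.64182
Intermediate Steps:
y = 34 (y = 2*(12 + 5) = 2*17 = 34)
(315 - 5)/(y + 449) = (315 - 5)/(34 + 449) = 310/483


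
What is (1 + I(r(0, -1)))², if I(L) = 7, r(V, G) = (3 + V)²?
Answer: 64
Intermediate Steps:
(1 + I(r(0, -1)))² = (1 + 7)² = 8² = 64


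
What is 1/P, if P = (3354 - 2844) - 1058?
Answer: -1/548 ≈ -0.0018248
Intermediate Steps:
P = -548 (P = 510 - 1058 = -548)
1/P = 1/(-548) = -1/548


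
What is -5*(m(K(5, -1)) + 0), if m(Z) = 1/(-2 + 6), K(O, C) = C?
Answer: -5/4 ≈ -1.2500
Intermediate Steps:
m(Z) = ¼ (m(Z) = 1/4 = ¼)
-5*(m(K(5, -1)) + 0) = -5*(¼ + 0) = -5*¼ = -5/4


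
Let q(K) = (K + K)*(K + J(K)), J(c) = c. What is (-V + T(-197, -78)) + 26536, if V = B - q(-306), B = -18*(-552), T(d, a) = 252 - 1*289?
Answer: 391107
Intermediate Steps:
T(d, a) = -37 (T(d, a) = 252 - 289 = -37)
B = 9936
q(K) = 4*K² (q(K) = (K + K)*(K + K) = (2*K)*(2*K) = 4*K²)
V = -364608 (V = 9936 - 4*(-306)² = 9936 - 4*93636 = 9936 - 1*374544 = 9936 - 374544 = -364608)
(-V + T(-197, -78)) + 26536 = (-1*(-364608) - 37) + 26536 = (364608 - 37) + 26536 = 364571 + 26536 = 391107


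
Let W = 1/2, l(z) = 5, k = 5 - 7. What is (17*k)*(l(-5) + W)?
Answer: -187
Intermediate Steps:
k = -2
W = ½ ≈ 0.50000
(17*k)*(l(-5) + W) = (17*(-2))*(5 + ½) = -34*11/2 = -187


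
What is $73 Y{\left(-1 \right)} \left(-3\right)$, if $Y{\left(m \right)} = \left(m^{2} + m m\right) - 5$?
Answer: $657$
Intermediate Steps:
$Y{\left(m \right)} = -5 + 2 m^{2}$ ($Y{\left(m \right)} = \left(m^{2} + m^{2}\right) - 5 = 2 m^{2} - 5 = -5 + 2 m^{2}$)
$73 Y{\left(-1 \right)} \left(-3\right) = 73 \left(-5 + 2 \left(-1\right)^{2}\right) \left(-3\right) = 73 \left(-5 + 2 \cdot 1\right) \left(-3\right) = 73 \left(-5 + 2\right) \left(-3\right) = 73 \left(-3\right) \left(-3\right) = \left(-219\right) \left(-3\right) = 657$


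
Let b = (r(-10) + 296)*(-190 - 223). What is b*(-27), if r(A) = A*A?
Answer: 4415796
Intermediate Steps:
r(A) = A**2
b = -163548 (b = ((-10)**2 + 296)*(-190 - 223) = (100 + 296)*(-413) = 396*(-413) = -163548)
b*(-27) = -163548*(-27) = 4415796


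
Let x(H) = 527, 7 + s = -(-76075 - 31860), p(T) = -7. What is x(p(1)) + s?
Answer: 108455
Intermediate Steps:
s = 107928 (s = -7 - (-76075 - 31860) = -7 - 1*(-107935) = -7 + 107935 = 107928)
x(p(1)) + s = 527 + 107928 = 108455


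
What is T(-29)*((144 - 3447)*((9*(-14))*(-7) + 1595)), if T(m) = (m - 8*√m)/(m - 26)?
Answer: -237264399/55 - 65452248*I*√29/55 ≈ -4.3139e+6 - 6.4086e+6*I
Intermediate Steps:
T(m) = (m - 8*√m)/(-26 + m)
T(-29)*((144 - 3447)*((9*(-14))*(-7) + 1595)) = ((-29 - 8*I*√29)/(-26 - 29))*((144 - 3447)*((9*(-14))*(-7) + 1595)) = ((-29 - 8*I*√29)/(-55))*(-3303*(-126*(-7) + 1595)) = (-(-29 - 8*I*√29)/55)*(-3303*(882 + 1595)) = (29/55 + 8*I*√29/55)*(-3303*2477) = (29/55 + 8*I*√29/55)*(-8181531) = -237264399/55 - 65452248*I*√29/55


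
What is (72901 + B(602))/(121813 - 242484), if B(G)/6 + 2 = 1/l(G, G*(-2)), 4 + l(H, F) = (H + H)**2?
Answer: -17610128179/29154354942 ≈ -0.60403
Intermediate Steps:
l(H, F) = -4 + 4*H**2 (l(H, F) = -4 + (H + H)**2 = -4 + (2*H)**2 = -4 + 4*H**2)
B(G) = -12 + 6/(-4 + 4*G**2)
(72901 + B(602))/(121813 - 242484) = (72901 + 3*(9 - 8*602**2)/(2*(-1 + 602**2)))/(121813 - 242484) = (72901 + 3*(9 - 8*362404)/(2*(-1 + 362404)))/(-120671) = (72901 + (3/2)*(9 - 2899232)/362403)*(-1/120671) = (72901 + (3/2)*(1/362403)*(-2899223))*(-1/120671) = (72901 - 2899223/241602)*(-1/120671) = (17610128179/241602)*(-1/120671) = -17610128179/29154354942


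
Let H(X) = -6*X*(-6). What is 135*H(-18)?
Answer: -87480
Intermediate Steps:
H(X) = 36*X
135*H(-18) = 135*(36*(-18)) = 135*(-648) = -87480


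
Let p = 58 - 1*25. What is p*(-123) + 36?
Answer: -4023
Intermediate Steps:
p = 33 (p = 58 - 25 = 33)
p*(-123) + 36 = 33*(-123) + 36 = -4059 + 36 = -4023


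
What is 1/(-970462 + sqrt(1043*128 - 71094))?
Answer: -485231/470898215517 - 79*sqrt(10)/941796431034 ≈ -1.0307e-6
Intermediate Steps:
1/(-970462 + sqrt(1043*128 - 71094)) = 1/(-970462 + sqrt(133504 - 71094)) = 1/(-970462 + sqrt(62410)) = 1/(-970462 + 79*sqrt(10))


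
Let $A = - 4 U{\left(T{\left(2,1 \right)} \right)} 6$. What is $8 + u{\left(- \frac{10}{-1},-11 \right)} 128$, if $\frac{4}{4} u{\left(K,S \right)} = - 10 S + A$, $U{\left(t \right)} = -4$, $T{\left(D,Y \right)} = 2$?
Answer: $26376$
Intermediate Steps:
$A = 96$ ($A = \left(-4\right) \left(-4\right) 6 = 16 \cdot 6 = 96$)
$u{\left(K,S \right)} = 96 - 10 S$ ($u{\left(K,S \right)} = - 10 S + 96 = 96 - 10 S$)
$8 + u{\left(- \frac{10}{-1},-11 \right)} 128 = 8 + \left(96 - -110\right) 128 = 8 + \left(96 + 110\right) 128 = 8 + 206 \cdot 128 = 8 + 26368 = 26376$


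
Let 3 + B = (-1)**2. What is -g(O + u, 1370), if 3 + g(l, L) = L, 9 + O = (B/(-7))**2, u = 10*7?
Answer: -1367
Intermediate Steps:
B = -2 (B = -3 + (-1)**2 = -3 + 1 = -2)
u = 70
O = -437/49 (O = -9 + (-2/(-7))**2 = -9 + (-2*(-1/7))**2 = -9 + (2/7)**2 = -9 + 4/49 = -437/49 ≈ -8.9184)
g(l, L) = -3 + L
-g(O + u, 1370) = -(-3 + 1370) = -1*1367 = -1367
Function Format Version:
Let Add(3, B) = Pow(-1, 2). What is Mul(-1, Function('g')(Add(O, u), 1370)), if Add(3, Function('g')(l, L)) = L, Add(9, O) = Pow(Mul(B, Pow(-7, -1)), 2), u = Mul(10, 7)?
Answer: -1367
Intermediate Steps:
B = -2 (B = Add(-3, Pow(-1, 2)) = Add(-3, 1) = -2)
u = 70
O = Rational(-437, 49) (O = Add(-9, Pow(Mul(-2, Pow(-7, -1)), 2)) = Add(-9, Pow(Mul(-2, Rational(-1, 7)), 2)) = Add(-9, Pow(Rational(2, 7), 2)) = Add(-9, Rational(4, 49)) = Rational(-437, 49) ≈ -8.9184)
Function('g')(l, L) = Add(-3, L)
Mul(-1, Function('g')(Add(O, u), 1370)) = Mul(-1, Add(-3, 1370)) = Mul(-1, 1367) = -1367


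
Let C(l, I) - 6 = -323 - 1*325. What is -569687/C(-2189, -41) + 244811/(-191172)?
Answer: 6041724139/6818468 ≈ 886.08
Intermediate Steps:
C(l, I) = -642 (C(l, I) = 6 + (-323 - 1*325) = 6 + (-323 - 325) = 6 - 648 = -642)
-569687/C(-2189, -41) + 244811/(-191172) = -569687/(-642) + 244811/(-191172) = -569687*(-1/642) + 244811*(-1/191172) = 569687/642 - 244811/191172 = 6041724139/6818468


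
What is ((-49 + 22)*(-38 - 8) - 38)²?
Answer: 1449616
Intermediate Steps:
((-49 + 22)*(-38 - 8) - 38)² = (-27*(-46) - 38)² = (1242 - 38)² = 1204² = 1449616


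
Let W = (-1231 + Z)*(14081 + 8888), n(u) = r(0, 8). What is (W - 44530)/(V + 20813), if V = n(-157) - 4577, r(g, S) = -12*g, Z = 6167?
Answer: 18888409/2706 ≈ 6980.2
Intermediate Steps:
n(u) = 0 (n(u) = -12*0 = 0)
V = -4577 (V = 0 - 4577 = -4577)
W = 113374984 (W = (-1231 + 6167)*(14081 + 8888) = 4936*22969 = 113374984)
(W - 44530)/(V + 20813) = (113374984 - 44530)/(-4577 + 20813) = 113330454/16236 = 113330454*(1/16236) = 18888409/2706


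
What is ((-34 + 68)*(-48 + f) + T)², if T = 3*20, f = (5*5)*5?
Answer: 7171684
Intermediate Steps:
f = 125 (f = 25*5 = 125)
T = 60
((-34 + 68)*(-48 + f) + T)² = ((-34 + 68)*(-48 + 125) + 60)² = (34*77 + 60)² = (2618 + 60)² = 2678² = 7171684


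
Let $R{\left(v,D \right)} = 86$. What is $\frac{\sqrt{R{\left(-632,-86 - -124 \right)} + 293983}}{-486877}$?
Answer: $- \frac{\sqrt{294069}}{486877} \approx -0.0011138$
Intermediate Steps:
$\frac{\sqrt{R{\left(-632,-86 - -124 \right)} + 293983}}{-486877} = \frac{\sqrt{86 + 293983}}{-486877} = \sqrt{294069} \left(- \frac{1}{486877}\right) = - \frac{\sqrt{294069}}{486877}$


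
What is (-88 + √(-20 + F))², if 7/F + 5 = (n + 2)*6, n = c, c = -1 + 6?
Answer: (3256 - I*√27121)²/1369 ≈ 7724.2 - 783.36*I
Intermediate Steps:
c = 5
n = 5
F = 7/37 (F = 7/(-5 + (5 + 2)*6) = 7/(-5 + 7*6) = 7/(-5 + 42) = 7/37 ≈ 0.18919)
(-88 + √(-20 + F))² = (-88 + √(-20 + 7/37))² = (-88 + √(-733/37))² = (-88 + I*√27121/37)²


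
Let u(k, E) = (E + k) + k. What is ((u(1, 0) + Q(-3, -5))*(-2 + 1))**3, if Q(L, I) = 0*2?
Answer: -8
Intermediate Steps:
Q(L, I) = 0
u(k, E) = E + 2*k
((u(1, 0) + Q(-3, -5))*(-2 + 1))**3 = (((0 + 2*1) + 0)*(-2 + 1))**3 = (((0 + 2) + 0)*(-1))**3 = ((2 + 0)*(-1))**3 = (2*(-1))**3 = (-2)**3 = -8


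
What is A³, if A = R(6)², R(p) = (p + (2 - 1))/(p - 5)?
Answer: 117649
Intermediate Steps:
R(p) = (1 + p)/(-5 + p) (R(p) = (p + 1)/(-5 + p) = (1 + p)/(-5 + p))
A = 49 (A = ((1 + 6)/(-5 + 6))² = (7/1)² = (1*7)² = 7² = 49)
A³ = 49³ = 117649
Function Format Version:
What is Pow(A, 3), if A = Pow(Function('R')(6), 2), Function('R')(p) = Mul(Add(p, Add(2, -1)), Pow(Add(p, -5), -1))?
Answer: 117649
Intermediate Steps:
Function('R')(p) = Mul(Pow(Add(-5, p), -1), Add(1, p)) (Function('R')(p) = Mul(Add(p, 1), Pow(Add(-5, p), -1)) = Mul(Add(1, p), Pow(Add(-5, p), -1)) = Mul(Pow(Add(-5, p), -1), Add(1, p)))
A = 49 (A = Pow(Mul(Pow(Add(-5, 6), -1), Add(1, 6)), 2) = Pow(Mul(Pow(1, -1), 7), 2) = Pow(Mul(1, 7), 2) = Pow(7, 2) = 49)
Pow(A, 3) = Pow(49, 3) = 117649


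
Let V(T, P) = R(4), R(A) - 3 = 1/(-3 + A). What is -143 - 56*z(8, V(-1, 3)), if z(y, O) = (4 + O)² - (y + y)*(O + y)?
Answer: 7025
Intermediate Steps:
R(A) = 3 + 1/(-3 + A)
V(T, P) = 4 (V(T, P) = (-8 + 3*4)/(-3 + 4) = (-8 + 12)/1 = 1*4 = 4)
z(y, O) = (4 + O)² - 2*y*(O + y)
-143 - 56*z(8, V(-1, 3)) = -143 - 56*((4 + 4)² - 2*8² - 2*4*8) = -143 - 56*(8² - 2*64 - 64) = -143 - 56*(64 - 128 - 64) = -143 - 56*(-128) = -143 + 7168 = 7025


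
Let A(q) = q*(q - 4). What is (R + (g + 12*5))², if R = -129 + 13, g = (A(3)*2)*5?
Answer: 7396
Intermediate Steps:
A(q) = q*(-4 + q)
g = -30 (g = ((3*(-4 + 3))*2)*5 = ((3*(-1))*2)*5 = -3*2*5 = -6*5 = -30)
R = -116
(R + (g + 12*5))² = (-116 + (-30 + 12*5))² = (-116 + (-30 + 60))² = (-116 + 30)² = (-86)² = 7396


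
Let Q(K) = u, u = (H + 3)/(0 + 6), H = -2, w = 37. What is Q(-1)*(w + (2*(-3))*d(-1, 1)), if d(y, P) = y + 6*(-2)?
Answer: 115/6 ≈ 19.167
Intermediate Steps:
d(y, P) = -12 + y (d(y, P) = y - 12 = -12 + y)
u = ⅙ (u = (-2 + 3)/(0 + 6) = 1/6 = 1*(⅙) = ⅙ ≈ 0.16667)
Q(K) = ⅙
Q(-1)*(w + (2*(-3))*d(-1, 1)) = (37 + (2*(-3))*(-12 - 1))/6 = (37 - 6*(-13))/6 = (37 + 78)/6 = (⅙)*115 = 115/6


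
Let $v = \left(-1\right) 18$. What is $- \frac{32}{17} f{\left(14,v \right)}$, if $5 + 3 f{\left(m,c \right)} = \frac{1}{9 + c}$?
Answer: $\frac{1472}{459} \approx 3.207$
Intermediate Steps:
$v = -18$
$f{\left(m,c \right)} = - \frac{5}{3} + \frac{1}{3 \left(9 + c\right)}$
$- \frac{32}{17} f{\left(14,v \right)} = - \frac{32}{17} \frac{-44 - -90}{3 \left(9 - 18\right)} = \left(-32\right) \frac{1}{17} \frac{-44 + 90}{3 \left(-9\right)} = - \frac{32 \cdot \frac{1}{3} \left(- \frac{1}{9}\right) 46}{17} = \left(- \frac{32}{17}\right) \left(- \frac{46}{27}\right) = \frac{1472}{459}$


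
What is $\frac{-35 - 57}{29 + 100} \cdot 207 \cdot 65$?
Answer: $- \frac{412620}{43} \approx -9595.8$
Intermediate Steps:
$\frac{-35 - 57}{29 + 100} \cdot 207 \cdot 65 = - \frac{92}{129} \cdot 207 \cdot 65 = \left(-92\right) \frac{1}{129} \cdot 207 \cdot 65 = \left(- \frac{92}{129}\right) 207 \cdot 65 = \left(- \frac{6348}{43}\right) 65 = - \frac{412620}{43}$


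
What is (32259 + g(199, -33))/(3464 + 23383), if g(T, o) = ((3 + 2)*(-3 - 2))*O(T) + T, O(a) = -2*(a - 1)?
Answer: 42358/26847 ≈ 1.5778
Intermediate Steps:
O(a) = 2 - 2*a (O(a) = -2*(-1 + a) = 2 - 2*a)
g(T, o) = -50 + 51*T (g(T, o) = ((3 + 2)*(-3 - 2))*(2 - 2*T) + T = (5*(-5))*(2 - 2*T) + T = -25*(2 - 2*T) + T = (-50 + 50*T) + T = -50 + 51*T)
(32259 + g(199, -33))/(3464 + 23383) = (32259 + (-50 + 51*199))/(3464 + 23383) = (32259 + (-50 + 10149))/26847 = (32259 + 10099)*(1/26847) = 42358*(1/26847) = 42358/26847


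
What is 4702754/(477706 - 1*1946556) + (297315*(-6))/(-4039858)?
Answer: -4094547885608/1483486355825 ≈ -2.7601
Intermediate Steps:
4702754/(477706 - 1*1946556) + (297315*(-6))/(-4039858) = 4702754/(477706 - 1946556) - 1783890*(-1/4039858) = 4702754/(-1468850) + 891945/2019929 = 4702754*(-1/1468850) + 891945/2019929 = -2351377/734425 + 891945/2019929 = -4094547885608/1483486355825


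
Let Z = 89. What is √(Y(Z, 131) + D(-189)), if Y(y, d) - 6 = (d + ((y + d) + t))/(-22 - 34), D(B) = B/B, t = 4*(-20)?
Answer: 11*√14/28 ≈ 1.4699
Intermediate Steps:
t = -80
D(B) = 1
Y(y, d) = 52/7 - d/28 - y/56 (Y(y, d) = 6 + (d + ((y + d) - 80))/(-22 - 34) = 6 + (d + ((d + y) - 80))/(-56) = 6 + (d + (-80 + d + y))*(-1/56) = 6 + (-80 + y + 2*d)*(-1/56) = 6 + (10/7 - d/28 - y/56) = 52/7 - d/28 - y/56)
√(Y(Z, 131) + D(-189)) = √((52/7 - 1/28*131 - 1/56*89) + 1) = √((52/7 - 131/28 - 89/56) + 1) = √(65/56 + 1) = √(121/56) = 11*√14/28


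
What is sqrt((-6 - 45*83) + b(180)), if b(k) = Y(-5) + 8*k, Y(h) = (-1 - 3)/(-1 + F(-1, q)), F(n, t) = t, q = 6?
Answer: I*sqrt(57545)/5 ≈ 47.977*I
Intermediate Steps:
Y(h) = -4/5 (Y(h) = (-1 - 3)/(-1 + 6) = -4/5)
b(k) = -4/5 + 8*k
sqrt((-6 - 45*83) + b(180)) = sqrt((-6 - 45*83) + (-4/5 + 8*180)) = sqrt((-6 - 3735) + (-4/5 + 1440)) = sqrt(-3741 + 7196/5) = sqrt(-11509/5) = I*sqrt(57545)/5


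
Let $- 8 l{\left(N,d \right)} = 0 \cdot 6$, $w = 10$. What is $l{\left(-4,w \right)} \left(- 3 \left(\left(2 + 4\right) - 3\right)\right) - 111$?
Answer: $-111$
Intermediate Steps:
$l{\left(N,d \right)} = 0$ ($l{\left(N,d \right)} = - \frac{0 \cdot 6}{8} = \left(- \frac{1}{8}\right) 0 = 0$)
$l{\left(-4,w \right)} \left(- 3 \left(\left(2 + 4\right) - 3\right)\right) - 111 = 0 \left(- 3 \left(\left(2 + 4\right) - 3\right)\right) - 111 = 0 \left(- 3 \left(6 - 3\right)\right) - 111 = 0 \left(\left(-3\right) 3\right) - 111 = 0 \left(-9\right) - 111 = 0 - 111 = -111$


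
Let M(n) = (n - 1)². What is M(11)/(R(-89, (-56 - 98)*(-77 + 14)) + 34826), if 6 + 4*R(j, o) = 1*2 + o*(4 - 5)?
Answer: 200/64799 ≈ 0.0030865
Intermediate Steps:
R(j, o) = -1 - o/4 (R(j, o) = -3/2 + (1*2 + o*(4 - 5))/4 = -3/2 + (2 + o*(-1))/4 = -3/2 + (2 - o)/4 = -3/2 + (½ - o/4) = -1 - o/4)
M(n) = (-1 + n)²
M(11)/(R(-89, (-56 - 98)*(-77 + 14)) + 34826) = (-1 + 11)²/((-1 - (-56 - 98)*(-77 + 14)/4) + 34826) = 10²/((-1 - (-77)*(-63)/2) + 34826) = 100/((-1 - ¼*9702) + 34826) = 100/((-1 - 4851/2) + 34826) = 100/(-4853/2 + 34826) = 100/(64799/2) = 100*(2/64799) = 200/64799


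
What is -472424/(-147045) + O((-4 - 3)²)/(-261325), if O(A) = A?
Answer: 24689799319/7685306925 ≈ 3.2126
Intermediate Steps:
-472424/(-147045) + O((-4 - 3)²)/(-261325) = -472424/(-147045) + (-4 - 3)²/(-261325) = -472424*(-1/147045) + (-7)²*(-1/261325) = 472424/147045 + 49*(-1/261325) = 472424/147045 - 49/261325 = 24689799319/7685306925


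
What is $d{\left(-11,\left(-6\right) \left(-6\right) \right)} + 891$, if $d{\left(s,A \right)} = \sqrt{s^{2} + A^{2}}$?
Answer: $891 + \sqrt{1417} \approx 928.64$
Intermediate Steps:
$d{\left(s,A \right)} = \sqrt{A^{2} + s^{2}}$
$d{\left(-11,\left(-6\right) \left(-6\right) \right)} + 891 = \sqrt{\left(\left(-6\right) \left(-6\right)\right)^{2} + \left(-11\right)^{2}} + 891 = \sqrt{36^{2} + 121} + 891 = \sqrt{1296 + 121} + 891 = \sqrt{1417} + 891 = 891 + \sqrt{1417}$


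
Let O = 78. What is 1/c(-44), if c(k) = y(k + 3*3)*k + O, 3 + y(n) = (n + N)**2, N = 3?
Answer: -1/44846 ≈ -2.2299e-5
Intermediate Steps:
y(n) = -3 + (3 + n)**2 (y(n) = -3 + (n + 3)**2 = -3 + (3 + n)**2)
c(k) = 78 + k*(-3 + (12 + k)**2) (c(k) = (-3 + (3 + (k + 3*3))**2)*k + 78 = (-3 + (3 + (k + 9))**2)*k + 78 = (-3 + (3 + (9 + k))**2)*k + 78 = (-3 + (12 + k)**2)*k + 78 = k*(-3 + (12 + k)**2) + 78 = 78 + k*(-3 + (12 + k)**2))
1/c(-44) = 1/(78 - 44*(-3 + (12 - 44)**2)) = 1/(78 - 44*(-3 + (-32)**2)) = 1/(78 - 44*(-3 + 1024)) = 1/(78 - 44*1021) = 1/(78 - 44924) = 1/(-44846) = -1/44846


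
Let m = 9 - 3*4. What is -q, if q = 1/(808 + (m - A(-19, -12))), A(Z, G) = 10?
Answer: -1/795 ≈ -0.0012579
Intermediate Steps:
m = -3 (m = 9 - 12 = -3)
q = 1/795 (q = 1/(808 + (-3 - 1*10)) = 1/(808 + (-3 - 10)) = 1/(808 - 13) = 1/795 ≈ 0.0012579)
-q = -1*1/795 = -1/795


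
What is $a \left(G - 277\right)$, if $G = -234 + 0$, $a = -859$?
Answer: $438949$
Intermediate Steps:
$G = -234$
$a \left(G - 277\right) = - 859 \left(-234 - 277\right) = \left(-859\right) \left(-511\right) = 438949$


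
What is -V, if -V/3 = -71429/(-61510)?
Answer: 214287/61510 ≈ 3.4838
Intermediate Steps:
V = -214287/61510 (V = -(-214287)/(-61510) = -(-214287)*(-1)/61510 = -3*71429/61510 = -214287/61510 ≈ -3.4838)
-V = -1*(-214287/61510) = 214287/61510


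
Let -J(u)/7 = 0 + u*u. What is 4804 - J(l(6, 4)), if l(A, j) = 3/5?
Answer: 120163/25 ≈ 4806.5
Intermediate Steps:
l(A, j) = ⅗ (l(A, j) = 3*(⅕) = ⅗)
J(u) = -7*u² (J(u) = -7*(0 + u*u) = -7*(0 + u²) = -7*u²)
4804 - J(l(6, 4)) = 4804 - (-7)*(⅗)² = 4804 - (-7)*9/25 = 4804 - 1*(-63/25) = 4804 + 63/25 = 120163/25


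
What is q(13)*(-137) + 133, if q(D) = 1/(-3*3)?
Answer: 1334/9 ≈ 148.22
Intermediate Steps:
q(D) = -1/9 (q(D) = 1/(-9) = -1/9)
q(13)*(-137) + 133 = -1/9*(-137) + 133 = 137/9 + 133 = 1334/9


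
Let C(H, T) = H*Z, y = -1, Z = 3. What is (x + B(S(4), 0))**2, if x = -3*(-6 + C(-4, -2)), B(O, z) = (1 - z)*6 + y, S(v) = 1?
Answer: 3481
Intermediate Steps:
B(O, z) = 5 - 6*z (B(O, z) = (1 - z)*6 - 1 = (6 - 6*z) - 1 = 5 - 6*z)
C(H, T) = 3*H (C(H, T) = H*3 = 3*H)
x = 54 (x = -3*(-6 + 3*(-4)) = -3*(-6 - 12) = -3*(-18) = 54)
(x + B(S(4), 0))**2 = (54 + (5 - 6*0))**2 = (54 + (5 + 0))**2 = (54 + 5)**2 = 59**2 = 3481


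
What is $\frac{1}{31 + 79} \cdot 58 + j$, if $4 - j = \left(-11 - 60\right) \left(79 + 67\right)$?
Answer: $\frac{570379}{55} \approx 10371.0$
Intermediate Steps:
$j = 10370$ ($j = 4 - \left(-11 - 60\right) \left(79 + 67\right) = 4 - \left(-71\right) 146 = 4 - -10366 = 4 + 10366 = 10370$)
$\frac{1}{31 + 79} \cdot 58 + j = \frac{1}{31 + 79} \cdot 58 + 10370 = \frac{1}{110} \cdot 58 + 10370 = \frac{29}{55} + 10370 = \frac{570379}{55}$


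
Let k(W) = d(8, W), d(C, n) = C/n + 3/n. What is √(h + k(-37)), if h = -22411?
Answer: I*√30681066/37 ≈ 149.7*I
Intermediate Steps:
d(C, n) = 3/n + C/n
k(W) = 11/W (k(W) = (3 + 8)/W = 11/W)
√(h + k(-37)) = √(-22411 + 11/(-37)) = √(-22411 + 11*(-1/37)) = √(-22411 - 11/37) = √(-829218/37) = I*√30681066/37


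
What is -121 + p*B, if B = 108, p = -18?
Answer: -2065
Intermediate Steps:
-121 + p*B = -121 - 18*108 = -121 - 1944 = -2065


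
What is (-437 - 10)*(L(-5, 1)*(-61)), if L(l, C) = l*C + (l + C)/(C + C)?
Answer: -190869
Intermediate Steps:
L(l, C) = C*l + (C + l)/(2*C) (L(l, C) = C*l + (C + l)/((2*C)) = C*l + (C + l)*(1/(2*C)) = C*l + (C + l)/(2*C))
(-437 - 10)*(L(-5, 1)*(-61)) = (-437 - 10)*((½ + 1*(-5) + (½)*(-5)/1)*(-61)) = -447*(½ - 5 + (½)*(-5)*1)*(-61) = -447*(½ - 5 - 5/2)*(-61) = -(-3129)*(-61) = -447*427 = -190869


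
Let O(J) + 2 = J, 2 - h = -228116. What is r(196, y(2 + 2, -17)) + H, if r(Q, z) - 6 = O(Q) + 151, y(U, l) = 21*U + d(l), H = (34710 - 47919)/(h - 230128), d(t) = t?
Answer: 239573/670 ≈ 357.57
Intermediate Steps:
h = 228118 (h = 2 - 1*(-228116) = 2 + 228116 = 228118)
O(J) = -2 + J
H = 4403/670 (H = (34710 - 47919)/(228118 - 230128) = -13209/(-2010) = -13209*(-1/2010) = 4403/670 ≈ 6.5716)
y(U, l) = l + 21*U (y(U, l) = 21*U + l = l + 21*U)
r(Q, z) = 155 + Q (r(Q, z) = 6 + ((-2 + Q) + 151) = 6 + (149 + Q) = 155 + Q)
r(196, y(2 + 2, -17)) + H = (155 + 196) + 4403/670 = 351 + 4403/670 = 239573/670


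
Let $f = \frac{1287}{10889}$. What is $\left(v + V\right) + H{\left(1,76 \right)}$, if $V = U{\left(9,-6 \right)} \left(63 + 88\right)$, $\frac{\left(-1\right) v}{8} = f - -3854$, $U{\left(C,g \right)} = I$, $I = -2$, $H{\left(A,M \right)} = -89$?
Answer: $- \frac{339997543}{10889} \approx -31224.0$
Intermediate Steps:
$f = \frac{1287}{10889}$ ($f = 1287 \cdot \frac{1}{10889} = \frac{1287}{10889} \approx 0.11819$)
$U{\left(C,g \right)} = -2$
$v = - \frac{335739944}{10889}$ ($v = - 8 \left(\frac{1287}{10889} - -3854\right) = - 8 \left(\frac{1287}{10889} + 3854\right) = \left(-8\right) \frac{41967493}{10889} = - \frac{335739944}{10889} \approx -30833.0$)
$V = -302$ ($V = - 2 \left(63 + 88\right) = \left(-2\right) 151 = -302$)
$\left(v + V\right) + H{\left(1,76 \right)} = \left(- \frac{335739944}{10889} - 302\right) - 89 = - \frac{339028422}{10889} - 89 = - \frac{339997543}{10889}$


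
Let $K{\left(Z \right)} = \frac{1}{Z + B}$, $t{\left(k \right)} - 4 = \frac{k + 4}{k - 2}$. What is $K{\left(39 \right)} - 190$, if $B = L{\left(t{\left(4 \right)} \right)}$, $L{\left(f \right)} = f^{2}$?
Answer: $- \frac{19569}{103} \approx -189.99$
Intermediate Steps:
$t{\left(k \right)} = 4 + \frac{4 + k}{-2 + k}$ ($t{\left(k \right)} = 4 + \frac{k + 4}{k - 2} = 4 + \frac{4 + k}{-2 + k}$)
$B = 64$ ($B = \left(\frac{-4 + 5 \cdot 4}{-2 + 4}\right)^{2} = \left(\frac{-4 + 20}{2}\right)^{2} = \left(\frac{1}{2} \cdot 16\right)^{2} = 8^{2} = 64$)
$K{\left(Z \right)} = \frac{1}{64 + Z}$ ($K{\left(Z \right)} = \frac{1}{Z + 64} = \frac{1}{64 + Z}$)
$K{\left(39 \right)} - 190 = \frac{1}{64 + 39} - 190 = \frac{1}{103} - 190 = - \frac{19569}{103}$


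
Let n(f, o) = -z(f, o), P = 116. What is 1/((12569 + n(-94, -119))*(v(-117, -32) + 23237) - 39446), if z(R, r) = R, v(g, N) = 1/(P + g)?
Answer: 1/294198022 ≈ 3.3991e-9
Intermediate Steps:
v(g, N) = 1/(116 + g)
n(f, o) = -f
1/((12569 + n(-94, -119))*(v(-117, -32) + 23237) - 39446) = 1/((12569 - 1*(-94))*(1/(116 - 117) + 23237) - 39446) = 1/((12569 + 94)*(1/(-1) + 23237) - 39446) = 1/(12663*(-1 + 23237) - 39446) = 1/(12663*23236 - 39446) = 1/(294237468 - 39446) = 1/294198022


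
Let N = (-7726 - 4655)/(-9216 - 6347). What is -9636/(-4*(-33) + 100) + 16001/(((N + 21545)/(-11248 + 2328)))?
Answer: -8102663107939/1215524908 ≈ -6666.0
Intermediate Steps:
N = 12381/15563 (N = -12381/(-15563) = -12381*(-1/15563) = 12381/15563 ≈ 0.79554)
-9636/(-4*(-33) + 100) + 16001/(((N + 21545)/(-11248 + 2328))) = -9636/(-4*(-33) + 100) + 16001/(((12381/15563 + 21545)/(-11248 + 2328))) = -9636/(132 + 100) + 16001/(((335317216/15563)/(-8920))) = -9636/232 + 16001/(((335317216/15563)*(-1/8920))) = -9636*1/232 + 16001/(-41914652/17352745) = -2409/58 + 16001*(-17352745/41914652) = -2409/58 - 277661272745/41914652 = -8102663107939/1215524908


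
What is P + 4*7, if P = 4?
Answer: 32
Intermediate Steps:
P + 4*7 = 4 + 4*7 = 4 + 28 = 32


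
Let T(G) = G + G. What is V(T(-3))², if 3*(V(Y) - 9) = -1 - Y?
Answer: 1024/9 ≈ 113.78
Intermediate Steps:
T(G) = 2*G
V(Y) = 26/3 - Y/3 (V(Y) = 9 + (-1 - Y)/3 = 9 + (-⅓ - Y/3) = 26/3 - Y/3)
V(T(-3))² = (26/3 - 2*(-3)/3)² = (26/3 - ⅓*(-6))² = (26/3 + 2)² = (32/3)² = 1024/9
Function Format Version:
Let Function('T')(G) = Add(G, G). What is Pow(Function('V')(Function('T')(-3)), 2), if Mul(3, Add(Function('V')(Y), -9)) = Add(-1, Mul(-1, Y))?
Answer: Rational(1024, 9) ≈ 113.78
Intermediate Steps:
Function('T')(G) = Mul(2, G)
Function('V')(Y) = Add(Rational(26, 3), Mul(Rational(-1, 3), Y)) (Function('V')(Y) = Add(9, Mul(Rational(1, 3), Add(-1, Mul(-1, Y)))) = Add(9, Add(Rational(-1, 3), Mul(Rational(-1, 3), Y))) = Add(Rational(26, 3), Mul(Rational(-1, 3), Y)))
Pow(Function('V')(Function('T')(-3)), 2) = Pow(Add(Rational(26, 3), Mul(Rational(-1, 3), Mul(2, -3))), 2) = Pow(Add(Rational(26, 3), Mul(Rational(-1, 3), -6)), 2) = Pow(Add(Rational(26, 3), 2), 2) = Pow(Rational(32, 3), 2) = Rational(1024, 9)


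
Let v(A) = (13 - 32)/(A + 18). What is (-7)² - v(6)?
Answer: 1195/24 ≈ 49.792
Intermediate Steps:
v(A) = -19/(18 + A)
(-7)² - v(6) = (-7)² - (-19)/(18 + 6) = 49 - (-19)/24 = 49 - 1*(-19/24) = 49 + 19/24 = 1195/24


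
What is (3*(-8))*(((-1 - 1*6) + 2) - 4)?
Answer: 216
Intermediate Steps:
(3*(-8))*(((-1 - 1*6) + 2) - 4) = -24*(((-1 - 6) + 2) - 4) = -24*((-7 + 2) - 4) = -24*(-5 - 4) = -24*(-9) = 216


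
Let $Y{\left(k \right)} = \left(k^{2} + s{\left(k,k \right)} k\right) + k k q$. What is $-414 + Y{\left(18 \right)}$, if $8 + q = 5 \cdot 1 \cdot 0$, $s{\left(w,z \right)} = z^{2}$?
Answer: $3150$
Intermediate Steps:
$q = -8$ ($q = -8 + 5 \cdot 1 \cdot 0 = -8 + 5 \cdot 0 = -8 + 0 = -8$)
$Y{\left(k \right)} = k^{3} - 7 k^{2}$ ($Y{\left(k \right)} = \left(k^{2} + k^{2} k\right) + k k \left(-8\right) = \left(k^{2} + k^{3}\right) + k^{2} \left(-8\right) = \left(k^{2} + k^{3}\right) - 8 k^{2} = k^{3} - 7 k^{2}$)
$-414 + Y{\left(18 \right)} = -414 + 18^{2} \left(-7 + 18\right) = -414 + 324 \cdot 11 = -414 + 3564 = 3150$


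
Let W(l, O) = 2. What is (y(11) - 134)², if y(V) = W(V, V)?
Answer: 17424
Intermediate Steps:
y(V) = 2
(y(11) - 134)² = (2 - 134)² = (-132)² = 17424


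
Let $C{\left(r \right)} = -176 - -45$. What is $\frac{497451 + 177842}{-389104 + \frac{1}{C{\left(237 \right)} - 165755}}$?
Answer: $- \frac{112021654598}{64546906145} \approx -1.7355$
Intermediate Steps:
$C{\left(r \right)} = -131$ ($C{\left(r \right)} = -176 + 45 = -131$)
$\frac{497451 + 177842}{-389104 + \frac{1}{C{\left(237 \right)} - 165755}} = \frac{497451 + 177842}{-389104 + \frac{1}{-131 - 165755}} = \frac{675293}{-389104 + \frac{1}{-165886}} = \frac{675293}{-389104 - \frac{1}{165886}} = \frac{675293}{- \frac{64546906145}{165886}} = 675293 \left(- \frac{165886}{64546906145}\right) = - \frac{112021654598}{64546906145}$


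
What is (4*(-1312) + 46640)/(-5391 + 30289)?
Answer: 20696/12449 ≈ 1.6625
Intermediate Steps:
(4*(-1312) + 46640)/(-5391 + 30289) = (-5248 + 46640)/24898 = 41392*(1/24898) = 20696/12449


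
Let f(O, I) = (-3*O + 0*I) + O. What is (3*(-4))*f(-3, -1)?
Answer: -72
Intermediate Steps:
f(O, I) = -2*O (f(O, I) = (-3*O + 0) + O = -3*O + O = -2*O)
(3*(-4))*f(-3, -1) = (3*(-4))*(-2*(-3)) = -12*6 = -72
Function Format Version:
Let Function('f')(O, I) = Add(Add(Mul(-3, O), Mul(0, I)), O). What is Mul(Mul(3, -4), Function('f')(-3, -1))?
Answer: -72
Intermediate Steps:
Function('f')(O, I) = Mul(-2, O) (Function('f')(O, I) = Add(Add(Mul(-3, O), 0), O) = Add(Mul(-3, O), O) = Mul(-2, O))
Mul(Mul(3, -4), Function('f')(-3, -1)) = Mul(Mul(3, -4), Mul(-2, -3)) = Mul(-12, 6) = -72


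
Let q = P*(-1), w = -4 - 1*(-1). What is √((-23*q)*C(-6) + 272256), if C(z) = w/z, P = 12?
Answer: 3*√30266 ≈ 521.91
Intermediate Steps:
w = -3 (w = -4 + 1 = -3)
q = -12 (q = 12*(-1) = -12)
C(z) = -3/z
√((-23*q)*C(-6) + 272256) = √((-23*(-12))*(-3/(-6)) + 272256) = √(276*(-3*(-⅙)) + 272256) = √(276*(½) + 272256) = √(138 + 272256) = √272394 = 3*√30266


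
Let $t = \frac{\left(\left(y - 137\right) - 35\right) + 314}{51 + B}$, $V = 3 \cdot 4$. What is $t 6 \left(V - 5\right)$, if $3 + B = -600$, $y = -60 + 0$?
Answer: $- \frac{287}{46} \approx -6.2391$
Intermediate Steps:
$y = -60$
$B = -603$ ($B = -3 - 600 = -603$)
$V = 12$
$t = - \frac{41}{276}$ ($t = \frac{\left(\left(-60 - 137\right) - 35\right) + 314}{51 - 603} = \frac{\left(-197 - 35\right) + 314}{-552} = \left(-232 + 314\right) \left(- \frac{1}{552}\right) = 82 \left(- \frac{1}{552}\right) = - \frac{41}{276} \approx -0.14855$)
$t 6 \left(V - 5\right) = - \frac{41 \cdot 6 \left(12 - 5\right)}{276} = - \frac{41 \cdot 6 \cdot 7}{276} = \left(- \frac{41}{276}\right) 42 = - \frac{287}{46}$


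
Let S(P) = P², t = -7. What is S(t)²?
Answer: 2401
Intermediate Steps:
S(t)² = ((-7)²)² = 49² = 2401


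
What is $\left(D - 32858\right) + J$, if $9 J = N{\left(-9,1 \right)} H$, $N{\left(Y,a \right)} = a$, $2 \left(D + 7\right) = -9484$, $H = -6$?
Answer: $- \frac{112823}{3} \approx -37608.0$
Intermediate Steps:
$D = -4749$ ($D = -7 + \frac{1}{2} \left(-9484\right) = -7 - 4742 = -4749$)
$J = - \frac{2}{3}$ ($J = \frac{1 \left(-6\right)}{9} = \frac{1}{9} \left(-6\right) = - \frac{2}{3} \approx -0.66667$)
$\left(D - 32858\right) + J = \left(-4749 - 32858\right) - \frac{2}{3} = -37607 - \frac{2}{3} = - \frac{112823}{3}$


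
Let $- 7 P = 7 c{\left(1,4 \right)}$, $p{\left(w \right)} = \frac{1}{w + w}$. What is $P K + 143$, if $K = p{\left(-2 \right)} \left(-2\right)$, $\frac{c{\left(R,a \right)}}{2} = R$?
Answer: $142$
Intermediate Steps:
$p{\left(w \right)} = \frac{1}{2 w}$
$c{\left(R,a \right)} = 2 R$
$P = -2$ ($P = - \frac{7 \cdot 2 \cdot 1}{7} = - \frac{7 \cdot 2}{7} = \left(- \frac{1}{7}\right) 14 = -2$)
$K = \frac{1}{2}$ ($K = \frac{1}{2 \left(-2\right)} \left(-2\right) = \frac{1}{2} \left(- \frac{1}{2}\right) \left(-2\right) = \left(- \frac{1}{4}\right) \left(-2\right) = \frac{1}{2} \approx 0.5$)
$P K + 143 = \left(-2\right) \frac{1}{2} + 143 = -1 + 143 = 142$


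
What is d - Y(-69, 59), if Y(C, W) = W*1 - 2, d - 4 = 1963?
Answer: 1910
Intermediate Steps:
d = 1967 (d = 4 + 1963 = 1967)
Y(C, W) = -2 + W (Y(C, W) = W - 2 = -2 + W)
d - Y(-69, 59) = 1967 - (-2 + 59) = 1967 - 1*57 = 1967 - 57 = 1910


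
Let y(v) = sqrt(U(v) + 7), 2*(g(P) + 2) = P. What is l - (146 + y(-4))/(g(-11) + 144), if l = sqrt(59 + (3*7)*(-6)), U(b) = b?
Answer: -292/273 - 2*sqrt(3)/273 + I*sqrt(67) ≈ -1.0823 + 8.1853*I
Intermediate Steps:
g(P) = -2 + P/2
y(v) = sqrt(7 + v) (y(v) = sqrt(v + 7) = sqrt(7 + v))
l = I*sqrt(67) (l = sqrt(59 + 21*(-6)) = sqrt(59 - 126) = sqrt(-67) = I*sqrt(67) ≈ 8.1853*I)
l - (146 + y(-4))/(g(-11) + 144) = I*sqrt(67) - (146 + sqrt(7 - 4))/((-2 + (1/2)*(-11)) + 144) = I*sqrt(67) - (146 + sqrt(3))/((-2 - 11/2) + 144) = I*sqrt(67) - (146 + sqrt(3))/(-15/2 + 144) = I*sqrt(67) - (146 + sqrt(3))/273/2 = I*sqrt(67) - (146 + sqrt(3))*2/273 = I*sqrt(67) - (292/273 + 2*sqrt(3)/273) = I*sqrt(67) + (-292/273 - 2*sqrt(3)/273) = -292/273 - 2*sqrt(3)/273 + I*sqrt(67)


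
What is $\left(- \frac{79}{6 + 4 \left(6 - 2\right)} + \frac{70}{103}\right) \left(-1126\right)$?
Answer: $\frac{3714111}{1133} \approx 3278.1$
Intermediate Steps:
$\left(- \frac{79}{6 + 4 \left(6 - 2\right)} + \frac{70}{103}\right) \left(-1126\right) = \left(- \frac{79}{6 + 4 \cdot 4} + 70 \cdot \frac{1}{103}\right) \left(-1126\right) = \left(- \frac{79}{6 + 16} + \frac{70}{103}\right) \left(-1126\right) = \left(- \frac{79}{22} + \frac{70}{103}\right) \left(-1126\right) = \left(- \frac{6597}{2266}\right) \left(-1126\right) = \frac{3714111}{1133}$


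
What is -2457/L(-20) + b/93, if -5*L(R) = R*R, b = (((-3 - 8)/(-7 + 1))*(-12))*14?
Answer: 203861/7440 ≈ 27.401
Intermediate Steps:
b = -308 (b = (-11/(-6)*(-12))*14 = (-11*(-1/6)*(-12))*14 = ((11/6)*(-12))*14 = -22*14 = -308)
L(R) = -R**2/5 (L(R) = -R*R/5 = -R**2/5)
-2457/L(-20) + b/93 = -2457/((-1/5*(-20)**2)) - 308/93 = -2457/((-1/5*400)) - 308*1/93 = -2457/(-80) - 308/93 = -2457*(-1/80) - 308/93 = 2457/80 - 308/93 = 203861/7440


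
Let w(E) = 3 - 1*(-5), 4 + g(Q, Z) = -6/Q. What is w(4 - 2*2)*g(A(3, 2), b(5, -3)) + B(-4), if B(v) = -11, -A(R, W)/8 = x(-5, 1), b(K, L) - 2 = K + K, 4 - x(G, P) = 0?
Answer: -83/2 ≈ -41.500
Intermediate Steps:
x(G, P) = 4 (x(G, P) = 4 - 1*0 = 4 + 0 = 4)
b(K, L) = 2 + 2*K (b(K, L) = 2 + (K + K) = 2 + 2*K)
A(R, W) = -32 (A(R, W) = -8*4 = -32)
g(Q, Z) = -4 - 6/Q
w(E) = 8 (w(E) = 3 + 5 = 8)
w(4 - 2*2)*g(A(3, 2), b(5, -3)) + B(-4) = 8*(-4 - 6/(-32)) - 11 = 8*(-4 - 6*(-1/32)) - 11 = 8*(-4 + 3/16) - 11 = 8*(-61/16) - 11 = -61/2 - 11 = -83/2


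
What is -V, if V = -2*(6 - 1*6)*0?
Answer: 0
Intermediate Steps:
V = 0 (V = -2*(6 - 6)*0 = -2*0*0 = 0*0 = 0)
-V = -1*0 = 0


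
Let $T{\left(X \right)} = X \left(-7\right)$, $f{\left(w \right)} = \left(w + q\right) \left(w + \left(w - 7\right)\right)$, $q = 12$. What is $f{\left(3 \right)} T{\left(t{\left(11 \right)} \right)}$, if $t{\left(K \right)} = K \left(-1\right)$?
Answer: $-1155$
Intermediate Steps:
$t{\left(K \right)} = - K$
$f{\left(w \right)} = \left(-7 + 2 w\right) \left(12 + w\right)$ ($f{\left(w \right)} = \left(w + 12\right) \left(w + \left(w - 7\right)\right) = \left(12 + w\right) \left(w + \left(w - 7\right)\right) = \left(12 + w\right) \left(w + \left(-7 + w\right)\right) = \left(12 + w\right) \left(-7 + 2 w\right) = \left(-7 + 2 w\right) \left(12 + w\right)$)
$T{\left(X \right)} = - 7 X$
$f{\left(3 \right)} T{\left(t{\left(11 \right)} \right)} = \left(-84 + 2 \cdot 3^{2} + 17 \cdot 3\right) \left(- 7 \left(\left(-1\right) 11\right)\right) = \left(-84 + 2 \cdot 9 + 51\right) \left(\left(-7\right) \left(-11\right)\right) = \left(-84 + 18 + 51\right) 77 = \left(-15\right) 77 = -1155$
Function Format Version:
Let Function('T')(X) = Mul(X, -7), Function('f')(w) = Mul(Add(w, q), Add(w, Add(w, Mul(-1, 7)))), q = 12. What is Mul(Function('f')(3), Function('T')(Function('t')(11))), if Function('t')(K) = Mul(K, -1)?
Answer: -1155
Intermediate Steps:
Function('t')(K) = Mul(-1, K)
Function('f')(w) = Mul(Add(-7, Mul(2, w)), Add(12, w)) (Function('f')(w) = Mul(Add(w, 12), Add(w, Add(w, Mul(-1, 7)))) = Mul(Add(12, w), Add(w, Add(w, -7))) = Mul(Add(12, w), Add(w, Add(-7, w))) = Mul(Add(12, w), Add(-7, Mul(2, w))) = Mul(Add(-7, Mul(2, w)), Add(12, w)))
Function('T')(X) = Mul(-7, X)
Mul(Function('f')(3), Function('T')(Function('t')(11))) = Mul(Add(-84, Mul(2, Pow(3, 2)), Mul(17, 3)), Mul(-7, Mul(-1, 11))) = Mul(Add(-84, Mul(2, 9), 51), Mul(-7, -11)) = Mul(Add(-84, 18, 51), 77) = Mul(-15, 77) = -1155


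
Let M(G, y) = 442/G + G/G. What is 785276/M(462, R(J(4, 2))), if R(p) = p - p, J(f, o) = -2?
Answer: 45349689/113 ≈ 4.0132e+5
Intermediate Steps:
R(p) = 0
M(G, y) = 1 + 442/G (M(G, y) = 442/G + 1 = 1 + 442/G)
785276/M(462, R(J(4, 2))) = 785276/(((442 + 462)/462)) = 785276/(((1/462)*904)) = 785276/(452/231) = 785276*(231/452) = 45349689/113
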